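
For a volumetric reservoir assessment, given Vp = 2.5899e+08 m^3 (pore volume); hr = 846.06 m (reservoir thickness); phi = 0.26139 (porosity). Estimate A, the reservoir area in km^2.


A = Vp / (1e6 * hr * phi)
A = 2.5899e+08 / (1e6 * 846.06 * 0.26139)
A = 1.1711 km^2


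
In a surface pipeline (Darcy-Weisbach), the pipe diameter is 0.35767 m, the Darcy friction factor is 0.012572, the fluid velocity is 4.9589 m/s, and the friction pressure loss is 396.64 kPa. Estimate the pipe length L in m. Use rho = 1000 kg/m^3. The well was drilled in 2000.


L = dP*1000*D / (f*rho*vel^2/2)
L = 396.64*1000*0.35767 / (0.012572*1000*4.9589^2/2)
L = 917.77 m


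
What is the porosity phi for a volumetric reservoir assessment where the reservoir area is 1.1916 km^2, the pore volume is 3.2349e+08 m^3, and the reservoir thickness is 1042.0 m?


phi = Vp / (A * 1e6 * hr)
phi = 3.2349e+08 / (1.1916 * 1e6 * 1042.0)
phi = 0.26053


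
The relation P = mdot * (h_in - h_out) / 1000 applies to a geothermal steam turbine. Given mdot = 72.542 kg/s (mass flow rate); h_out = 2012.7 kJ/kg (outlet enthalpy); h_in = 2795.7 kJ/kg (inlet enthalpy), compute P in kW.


P = mdot * (h_in - h_out) / 1000
P = 72.542 * (2795.7 - 2012.7) / 1000
P = 56.80039 MW
Convert: 56.80039 MW * 1000.0 = 56800 kW
P = 56800 kW


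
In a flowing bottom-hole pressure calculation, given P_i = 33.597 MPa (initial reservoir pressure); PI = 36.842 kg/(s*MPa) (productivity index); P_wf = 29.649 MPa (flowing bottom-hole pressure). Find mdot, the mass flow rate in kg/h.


mdot = (P_i - P_wf) * PI
mdot = (33.597 - 29.649) * 36.842
mdot = 145.4522 kg/s
Convert: 145.4522 kg/s * 3600.0 = 5.2363e+05 kg/h
mdot = 5.2363e+05 kg/h


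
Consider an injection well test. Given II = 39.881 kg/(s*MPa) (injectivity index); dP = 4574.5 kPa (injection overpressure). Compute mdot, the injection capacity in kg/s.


mdot = II * dP / 1000
mdot = 39.881 * 4574.5 / 1000
mdot = 182.44 kg/s


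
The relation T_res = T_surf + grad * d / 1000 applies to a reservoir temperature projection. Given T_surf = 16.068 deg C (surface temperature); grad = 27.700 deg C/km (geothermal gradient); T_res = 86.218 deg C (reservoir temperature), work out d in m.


d = (T_res - T_surf) / grad * 1000
d = (86.218 - 16.068) / 27.700 * 1000
d = 2532.5 m


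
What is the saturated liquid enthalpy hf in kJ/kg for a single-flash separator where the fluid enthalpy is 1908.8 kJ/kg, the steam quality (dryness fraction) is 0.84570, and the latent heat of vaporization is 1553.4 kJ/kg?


hf = h - x * hfg
hf = 1908.8 - 0.84570 * 1553.4
hf = 595.09 kJ/kg


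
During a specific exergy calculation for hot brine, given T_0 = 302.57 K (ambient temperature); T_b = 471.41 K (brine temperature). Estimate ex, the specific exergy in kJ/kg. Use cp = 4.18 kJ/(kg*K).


ex = cp * ((T_b - T_0) - T_0 * ln(T_b/T_0))
ex = 4.18 * ((471.41 - 302.57) - 302.57 * ln(471.41/302.57))
ex = 144.94 kJ/kg


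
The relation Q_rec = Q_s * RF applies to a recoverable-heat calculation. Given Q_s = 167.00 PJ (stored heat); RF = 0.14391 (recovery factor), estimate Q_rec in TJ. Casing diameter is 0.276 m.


Q_rec = Q_s * RF
Q_rec = 167.00 * 0.14391
Q_rec = 24.03297 PJ
Convert: 24.03297 PJ * 1000.0 = 24033 TJ
Q_rec = 24033 TJ


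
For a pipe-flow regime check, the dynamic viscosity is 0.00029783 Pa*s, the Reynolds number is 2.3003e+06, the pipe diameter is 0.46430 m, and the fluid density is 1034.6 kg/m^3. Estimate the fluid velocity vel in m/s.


vel = Re * mu / (rho * D)
vel = 2.3003e+06 * 0.00029783 / (1034.6 * 0.46430)
vel = 1.4262 m/s


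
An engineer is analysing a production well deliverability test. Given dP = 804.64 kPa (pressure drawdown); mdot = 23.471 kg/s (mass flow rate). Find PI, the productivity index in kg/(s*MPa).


PI = mdot * 1000 / dP
PI = 23.471 * 1000 / 804.64
PI = 29.170 kg/(s*MPa)


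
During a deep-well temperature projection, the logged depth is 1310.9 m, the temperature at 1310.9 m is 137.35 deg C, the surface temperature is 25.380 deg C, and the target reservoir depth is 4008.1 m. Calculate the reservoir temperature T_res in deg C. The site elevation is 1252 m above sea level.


Step 1: grad = (T_d1 - T_surf)/d1 * 1000 = (137.35 - 25.38)/1310.9 * 1000 = 85.41460 deg C/km
Step 2: T_res = T_surf + grad*d2/1000 = 25.38 + 85.41460*4008.1/1000 = 367.73 deg C
T_res = 367.73 deg C


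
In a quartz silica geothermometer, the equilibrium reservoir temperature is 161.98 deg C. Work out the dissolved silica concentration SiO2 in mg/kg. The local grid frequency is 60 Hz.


SiO2 = 10^(5.19 - 1309/(T_eq + 273.15))
SiO2 = 10^(5.19 - 1309/(161.98 + 273.15))
SiO2 = 151.95 mg/kg


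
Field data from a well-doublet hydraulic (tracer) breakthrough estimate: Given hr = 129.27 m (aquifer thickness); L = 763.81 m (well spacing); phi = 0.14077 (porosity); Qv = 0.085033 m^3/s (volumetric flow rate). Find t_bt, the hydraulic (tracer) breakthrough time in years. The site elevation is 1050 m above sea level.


t_bt = pi * hr * phi * L^2 / (3 * Qv) / (365.25*86400)
t_bt = pi * 129.27 * 0.14077 * 763.81^2 / (3 * 0.085033) / (365.25*86400)
t_bt = 4.1430 years


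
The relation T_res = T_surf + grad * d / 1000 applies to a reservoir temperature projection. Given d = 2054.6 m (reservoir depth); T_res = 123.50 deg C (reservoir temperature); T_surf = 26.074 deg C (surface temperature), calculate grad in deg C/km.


grad = (T_res - T_surf) / d * 1000
grad = (123.50 - 26.074) / 2054.6 * 1000
grad = 47.418 deg C/km


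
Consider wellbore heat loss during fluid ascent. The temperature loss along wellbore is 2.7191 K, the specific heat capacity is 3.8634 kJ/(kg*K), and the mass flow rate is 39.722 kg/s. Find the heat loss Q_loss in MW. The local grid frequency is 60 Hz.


Q_loss = mdot * cp * dT
Q_loss = 39.722 * 3.8634 * 2.7191
Q_loss = 417.2785 kW
Convert: 417.2785 kW * 0.001 = 0.41728 MW
Q_loss = 0.41728 MW


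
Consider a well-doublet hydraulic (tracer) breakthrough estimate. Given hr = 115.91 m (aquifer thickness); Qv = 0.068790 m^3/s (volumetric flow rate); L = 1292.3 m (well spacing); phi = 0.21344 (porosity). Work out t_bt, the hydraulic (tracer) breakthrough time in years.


t_bt = pi * hr * phi * L^2 / (3 * Qv) / (365.25*86400)
t_bt = pi * 115.91 * 0.21344 * 1292.3^2 / (3 * 0.068790) / (365.25*86400)
t_bt = 19.931 years


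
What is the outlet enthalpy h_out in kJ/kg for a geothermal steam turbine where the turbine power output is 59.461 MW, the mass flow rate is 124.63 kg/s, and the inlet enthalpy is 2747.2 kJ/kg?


h_out = h_in - P * 1000 / mdot
h_out = 2747.2 - 59.461 * 1000 / 124.63
h_out = 2270.1 kJ/kg


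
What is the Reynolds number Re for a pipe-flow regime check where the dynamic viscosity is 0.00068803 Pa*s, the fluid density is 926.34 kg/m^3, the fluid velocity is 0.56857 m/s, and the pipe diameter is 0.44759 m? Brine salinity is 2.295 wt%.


Re = rho * vel * D / mu
Re = 926.34 * 0.56857 * 0.44759 / 0.00068803
Re = 3.4263e+05


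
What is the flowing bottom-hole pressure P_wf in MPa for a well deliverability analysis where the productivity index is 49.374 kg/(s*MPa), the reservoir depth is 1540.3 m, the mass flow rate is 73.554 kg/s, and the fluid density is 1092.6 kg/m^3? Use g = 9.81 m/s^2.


Step 1: P_i = rho*g*h/1e6 = 1092.6*9.81*1540.3/1e6 = 16.50956 MPa
Step 2: P_wf = P_i - mdot/PI = 16.50956 - 73.554/49.374 = 15.020 MPa
P_wf = 15.020 MPa


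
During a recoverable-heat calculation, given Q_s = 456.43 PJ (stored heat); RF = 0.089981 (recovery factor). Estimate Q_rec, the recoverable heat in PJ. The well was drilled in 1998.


Q_rec = Q_s * RF
Q_rec = 456.43 * 0.089981
Q_rec = 41.070 PJ


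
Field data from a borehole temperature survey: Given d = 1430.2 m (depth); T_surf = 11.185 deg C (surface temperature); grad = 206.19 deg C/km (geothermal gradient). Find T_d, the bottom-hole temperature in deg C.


T_d = T_surf + grad * d / 1000
T_d = 11.185 + 206.19 * 1430.2 / 1000
T_d = 306.08 deg C


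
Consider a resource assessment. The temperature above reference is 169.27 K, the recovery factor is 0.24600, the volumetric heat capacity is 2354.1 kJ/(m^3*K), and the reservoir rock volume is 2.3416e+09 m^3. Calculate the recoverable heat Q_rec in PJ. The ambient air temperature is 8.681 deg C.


Step 1: Q_s = Vr*rhoc*dT/1e12 = 2.3416e+09*2354.1*169.27/1e12 = 933.0773 PJ
Step 2: Q_rec = Q_s * RF = 933.0773 * 0.246 = 229.54 PJ
Q_rec = 229.54 PJ


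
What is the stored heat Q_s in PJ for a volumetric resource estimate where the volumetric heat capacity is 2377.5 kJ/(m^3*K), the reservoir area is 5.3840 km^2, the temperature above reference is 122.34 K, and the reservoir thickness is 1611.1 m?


Step 1: Vr = A*1e6*hr = 5.384*1e6*1611.1 = 8.674162e+09 m^3
Step 2: Q_s = Vr*rhoc*dT/1e12 = 8.674162e+09*2377.5*122.34/1e12 = 2523.0 PJ
Q_s = 2523.0 PJ


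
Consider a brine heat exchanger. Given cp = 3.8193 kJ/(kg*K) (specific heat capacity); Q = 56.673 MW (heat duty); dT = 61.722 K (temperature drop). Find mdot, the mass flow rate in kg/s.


mdot = Q * 1000 / (cp * dT)
mdot = 56.673 * 1000 / (3.8193 * 61.722)
mdot = 240.41 kg/s


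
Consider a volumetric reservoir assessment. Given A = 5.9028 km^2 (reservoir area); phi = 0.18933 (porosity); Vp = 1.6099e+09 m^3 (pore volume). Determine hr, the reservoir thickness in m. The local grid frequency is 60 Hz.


hr = Vp / (A * 1e6 * phi)
hr = 1.6099e+09 / (5.9028 * 1e6 * 0.18933)
hr = 1440.5 m


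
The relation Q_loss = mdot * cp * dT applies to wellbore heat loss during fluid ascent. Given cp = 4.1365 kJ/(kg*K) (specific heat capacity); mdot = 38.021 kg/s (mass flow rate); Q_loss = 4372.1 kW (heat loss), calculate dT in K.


dT = Q_loss / (mdot * cp)
dT = 4372.1 / (38.021 * 4.1365)
dT = 27.799 K


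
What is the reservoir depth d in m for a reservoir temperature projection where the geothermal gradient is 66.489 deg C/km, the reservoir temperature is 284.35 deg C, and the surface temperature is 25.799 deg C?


d = (T_res - T_surf) / grad * 1000
d = (284.35 - 25.799) / 66.489 * 1000
d = 3888.6 m


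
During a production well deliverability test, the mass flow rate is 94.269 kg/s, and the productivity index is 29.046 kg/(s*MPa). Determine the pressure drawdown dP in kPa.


dP = mdot * 1000 / PI
dP = 94.269 * 1000 / 29.046
dP = 3245.5 kPa


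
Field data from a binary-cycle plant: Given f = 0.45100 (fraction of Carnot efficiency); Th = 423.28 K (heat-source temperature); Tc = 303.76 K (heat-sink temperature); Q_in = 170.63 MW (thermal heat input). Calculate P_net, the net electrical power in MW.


Step 1: eta = (1 - Tc/Th)*f = (1 - 303.76/423.28)*0.451 = 0.1273472
Step 2: P_net = eta * Q_in = 0.1273472 * 170.63 = 21.729 MW
P_net = 21.729 MW


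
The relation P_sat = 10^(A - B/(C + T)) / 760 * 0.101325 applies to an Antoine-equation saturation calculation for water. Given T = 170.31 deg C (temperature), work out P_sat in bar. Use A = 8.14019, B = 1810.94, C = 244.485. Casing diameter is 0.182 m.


P_sat = 10^(A - B/(C + T)) / 760 * 0.101325
P_sat = 10^(8.14019 - 1810.94/(244.485 + 170.31)) / 760 * 0.101325
P_sat = 0.7929130 MPa
Convert: 0.7929130 MPa * 10.0 = 7.9291 bar
P_sat = 7.9291 bar


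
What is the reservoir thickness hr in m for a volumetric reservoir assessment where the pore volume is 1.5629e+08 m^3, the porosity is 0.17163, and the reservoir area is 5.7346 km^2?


hr = Vp / (A * 1e6 * phi)
hr = 1.5629e+08 / (5.7346 * 1e6 * 0.17163)
hr = 158.79 m


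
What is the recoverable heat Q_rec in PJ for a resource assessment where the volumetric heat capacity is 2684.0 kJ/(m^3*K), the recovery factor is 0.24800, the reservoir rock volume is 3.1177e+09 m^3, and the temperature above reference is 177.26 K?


Step 1: Q_s = Vr*rhoc*dT/1e12 = 3.1177e+09*2684.0*177.26/1e12 = 1483.295 PJ
Step 2: Q_rec = Q_s * RF = 1483.295 * 0.248 = 367.86 PJ
Q_rec = 367.86 PJ


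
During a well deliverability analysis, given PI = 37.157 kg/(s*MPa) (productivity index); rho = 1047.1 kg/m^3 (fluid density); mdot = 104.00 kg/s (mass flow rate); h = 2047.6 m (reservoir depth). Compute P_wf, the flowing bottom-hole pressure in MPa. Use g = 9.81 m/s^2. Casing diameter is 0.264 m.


Step 1: P_i = rho*g*h/1e6 = 1047.1*9.81*2047.6/1e6 = 21.03305 MPa
Step 2: P_wf = P_i - mdot/PI = 21.03305 - 104.0/37.157 = 18.234 MPa
P_wf = 18.234 MPa


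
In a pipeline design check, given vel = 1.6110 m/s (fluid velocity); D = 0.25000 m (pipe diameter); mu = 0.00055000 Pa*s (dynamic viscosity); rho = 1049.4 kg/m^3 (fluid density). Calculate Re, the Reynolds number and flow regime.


Step 1: Re = rho*vel*D/mu = 1049.4*1.611*0.25/0.00055 = 7.6845e+05
Step 2: Re = 7.6845e+05 > 4000, so flow is turbulent.
Re = 7.6845e+05 (turbulent)


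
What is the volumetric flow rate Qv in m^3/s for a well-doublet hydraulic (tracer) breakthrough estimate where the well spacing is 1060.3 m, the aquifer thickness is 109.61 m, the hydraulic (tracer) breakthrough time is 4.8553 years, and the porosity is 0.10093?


Qv = pi*hr*phi*L^2 / (3*t_bt*365.25*86400)
Qv = pi*109.61*0.10093*1060.3^2 / (3*4.8553*365.25*86400)
Qv = 0.085003 m^3/s


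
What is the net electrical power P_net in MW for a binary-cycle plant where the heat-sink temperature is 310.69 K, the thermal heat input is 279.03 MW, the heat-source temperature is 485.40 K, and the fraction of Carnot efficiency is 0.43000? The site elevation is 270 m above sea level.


Step 1: eta = (1 - Tc/Th)*f = (1 - 310.69/485.4)*0.43 = 0.1547699
Step 2: P_net = eta * Q_in = 0.1547699 * 279.03 = 43.185 MW
P_net = 43.185 MW


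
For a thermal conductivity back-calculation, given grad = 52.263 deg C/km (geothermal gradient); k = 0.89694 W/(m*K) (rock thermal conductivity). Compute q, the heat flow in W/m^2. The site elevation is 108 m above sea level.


q = k * grad / 1000
q = 0.89694 * 52.263 / 1000
q = 0.046877 W/m^2


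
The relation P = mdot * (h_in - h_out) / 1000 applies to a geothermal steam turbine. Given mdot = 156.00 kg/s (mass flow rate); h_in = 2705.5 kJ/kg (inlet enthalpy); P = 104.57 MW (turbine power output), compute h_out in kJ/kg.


h_out = h_in - P * 1000 / mdot
h_out = 2705.5 - 104.57 * 1000 / 156.00
h_out = 2035.2 kJ/kg


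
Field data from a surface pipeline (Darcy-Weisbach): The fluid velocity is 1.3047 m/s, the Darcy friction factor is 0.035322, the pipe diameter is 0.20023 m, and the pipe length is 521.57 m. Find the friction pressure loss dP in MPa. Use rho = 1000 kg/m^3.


dP = f * (L/D) * (rho*vel^2/2) / 1000
dP = 0.035322 * (521.57/0.20023) * (1000*1.3047^2/2) / 1000
dP = 78.31051 kPa
Convert: 78.31051 kPa * 0.001 = 0.078311 MPa
dP = 0.078311 MPa


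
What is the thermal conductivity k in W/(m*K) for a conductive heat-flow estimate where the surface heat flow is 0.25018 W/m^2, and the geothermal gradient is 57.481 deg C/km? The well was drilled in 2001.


k = q * 1000 / grad
k = 0.25018 * 1000 / 57.481
k = 4.3524 W/(m*K)


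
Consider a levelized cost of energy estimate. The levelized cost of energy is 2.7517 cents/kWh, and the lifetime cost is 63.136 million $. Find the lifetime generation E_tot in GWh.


E_tot = C_tot / LCOE * 100
E_tot = 63.136 / 2.7517 * 100
E_tot = 2294.4 GWh


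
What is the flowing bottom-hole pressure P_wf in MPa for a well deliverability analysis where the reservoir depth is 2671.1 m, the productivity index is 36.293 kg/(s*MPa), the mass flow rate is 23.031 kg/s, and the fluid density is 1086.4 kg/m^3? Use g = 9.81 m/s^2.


Step 1: P_i = rho*g*h/1e6 = 1086.4*9.81*2671.1/1e6 = 28.46747 MPa
Step 2: P_wf = P_i - mdot/PI = 28.46747 - 23.031/36.293 = 27.833 MPa
P_wf = 27.833 MPa


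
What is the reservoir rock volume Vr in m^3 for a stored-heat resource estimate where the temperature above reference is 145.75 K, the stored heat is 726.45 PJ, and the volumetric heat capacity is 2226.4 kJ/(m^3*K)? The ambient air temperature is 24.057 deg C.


Vr = Q_s * 1e12 / (rhoc * dT)
Vr = 726.45 * 1e12 / (2226.4 * 145.75)
Vr = 2.2387e+09 m^3


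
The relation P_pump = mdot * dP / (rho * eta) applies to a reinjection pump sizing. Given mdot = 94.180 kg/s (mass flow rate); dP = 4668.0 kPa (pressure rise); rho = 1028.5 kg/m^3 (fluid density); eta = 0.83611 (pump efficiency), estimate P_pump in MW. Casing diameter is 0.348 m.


P_pump = mdot * dP / (rho * eta)
P_pump = 94.180 * 4668.0 / (1028.5 * 0.83611)
P_pump = 511.2365 kW
Convert: 511.2365 kW * 0.001 = 0.51124 MW
P_pump = 0.51124 MW


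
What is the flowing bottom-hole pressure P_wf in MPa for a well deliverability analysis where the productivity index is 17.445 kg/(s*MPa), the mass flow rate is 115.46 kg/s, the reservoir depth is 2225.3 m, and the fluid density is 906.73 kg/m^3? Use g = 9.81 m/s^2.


Step 1: P_i = rho*g*h/1e6 = 906.73*9.81*2225.3/1e6 = 19.79409 MPa
Step 2: P_wf = P_i - mdot/PI = 19.79409 - 115.46/17.445 = 13.176 MPa
P_wf = 13.176 MPa


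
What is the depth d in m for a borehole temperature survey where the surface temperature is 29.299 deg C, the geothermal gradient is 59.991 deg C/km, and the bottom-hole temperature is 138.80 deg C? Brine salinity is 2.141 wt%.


d = (T_d - T_surf) / grad * 1000
d = (138.80 - 29.299) / 59.991 * 1000
d = 1825.3 m


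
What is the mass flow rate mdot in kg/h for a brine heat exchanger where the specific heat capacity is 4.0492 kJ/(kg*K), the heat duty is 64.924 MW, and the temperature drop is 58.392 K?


mdot = Q * 1000 / (cp * dT)
mdot = 64.924 * 1000 / (4.0492 * 58.392)
mdot = 274.5887 kg/s
Convert: 274.5887 kg/s * 3600.0 = 9.8852e+05 kg/h
mdot = 9.8852e+05 kg/h


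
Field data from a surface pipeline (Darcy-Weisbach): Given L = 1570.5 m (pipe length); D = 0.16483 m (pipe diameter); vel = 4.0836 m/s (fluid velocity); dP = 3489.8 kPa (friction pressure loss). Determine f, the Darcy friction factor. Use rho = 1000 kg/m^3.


f = dP*1000 / ((L/D)*(rho*vel^2/2))
f = 3489.8*1000 / ((1570.5/0.16483)*(1000*4.0836^2/2))
f = 0.043928


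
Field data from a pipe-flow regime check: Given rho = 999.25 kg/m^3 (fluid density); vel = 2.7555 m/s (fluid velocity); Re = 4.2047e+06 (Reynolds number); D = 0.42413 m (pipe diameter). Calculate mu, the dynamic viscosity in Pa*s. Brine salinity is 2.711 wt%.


mu = rho * vel * D / Re
mu = 999.25 * 2.7555 * 0.42413 / 4.2047e+06
mu = 0.00027774 Pa*s


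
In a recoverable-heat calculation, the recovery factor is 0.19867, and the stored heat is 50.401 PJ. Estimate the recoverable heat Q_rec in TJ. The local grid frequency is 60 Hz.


Q_rec = Q_s * RF
Q_rec = 50.401 * 0.19867
Q_rec = 10.01317 PJ
Convert: 10.01317 PJ * 1000.0 = 10013 TJ
Q_rec = 10013 TJ


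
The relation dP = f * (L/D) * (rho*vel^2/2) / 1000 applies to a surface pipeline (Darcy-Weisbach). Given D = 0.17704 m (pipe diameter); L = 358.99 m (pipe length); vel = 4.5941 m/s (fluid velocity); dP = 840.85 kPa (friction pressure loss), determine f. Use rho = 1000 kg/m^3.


f = dP*1000 / ((L/D)*(rho*vel^2/2))
f = 840.85*1000 / ((358.99/0.17704)*(1000*4.5941^2/2))
f = 0.039295


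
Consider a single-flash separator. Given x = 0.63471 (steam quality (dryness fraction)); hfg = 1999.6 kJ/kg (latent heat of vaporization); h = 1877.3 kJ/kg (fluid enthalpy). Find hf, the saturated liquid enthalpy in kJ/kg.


hf = h - x * hfg
hf = 1877.3 - 0.63471 * 1999.6
hf = 608.13 kJ/kg


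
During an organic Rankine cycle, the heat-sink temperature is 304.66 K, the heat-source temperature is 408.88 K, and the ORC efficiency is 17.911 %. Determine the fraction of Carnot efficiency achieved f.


f = (eta_orc/100) / (1 - Tc/Th)
f = (17.911/100) / (1 - 304.66/408.88)
f = 0.70269


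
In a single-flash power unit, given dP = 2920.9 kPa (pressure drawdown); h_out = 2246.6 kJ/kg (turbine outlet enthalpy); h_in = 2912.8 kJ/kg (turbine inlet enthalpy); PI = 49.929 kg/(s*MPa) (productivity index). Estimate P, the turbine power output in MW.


Step 1: mdot = PI * dP / 1000 = 49.929 * 2920.9 / 1000 = 145.8376 kg/s
Step 2: P = mdot*(h_in - h_out)/1000 = 145.8376*(2912.8 - 2246.6)/1000 = 97.157 MW
P = 97.157 MW


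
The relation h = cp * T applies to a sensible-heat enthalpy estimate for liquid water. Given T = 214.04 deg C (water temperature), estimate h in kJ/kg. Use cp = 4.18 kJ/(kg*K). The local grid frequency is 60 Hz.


h = cp * T
h = 4.18 * 214.04
h = 894.69 kJ/kg


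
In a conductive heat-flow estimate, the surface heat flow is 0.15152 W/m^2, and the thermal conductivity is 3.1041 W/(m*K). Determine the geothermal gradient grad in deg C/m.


grad = q * 1000 / k
grad = 0.15152 * 1000 / 3.1041
grad = 48.81286 deg C/km
Convert: 48.81286 deg C/km * 0.001 = 0.048813 deg C/m
grad = 0.048813 deg C/m


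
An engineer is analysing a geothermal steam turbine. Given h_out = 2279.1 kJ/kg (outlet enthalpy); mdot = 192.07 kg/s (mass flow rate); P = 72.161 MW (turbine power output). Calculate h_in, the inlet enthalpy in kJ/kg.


h_in = h_out + P * 1000 / mdot
h_in = 2279.1 + 72.161 * 1000 / 192.07
h_in = 2654.8 kJ/kg


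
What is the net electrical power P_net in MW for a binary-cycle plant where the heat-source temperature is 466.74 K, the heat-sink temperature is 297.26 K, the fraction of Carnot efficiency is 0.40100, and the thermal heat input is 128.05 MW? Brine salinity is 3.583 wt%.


Step 1: eta = (1 - Tc/Th)*f = (1 - 297.26/466.74)*0.401 = 0.1456089
Step 2: P_net = eta * Q_in = 0.1456089 * 128.05 = 18.645 MW
P_net = 18.645 MW


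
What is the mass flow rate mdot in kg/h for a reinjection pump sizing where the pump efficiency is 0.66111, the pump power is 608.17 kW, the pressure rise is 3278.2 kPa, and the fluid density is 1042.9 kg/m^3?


mdot = P_pump * rho * eta / dP
mdot = 608.17 * 1042.9 * 0.66111 / 3278.2
mdot = 127.9104 kg/s
Convert: 127.9104 kg/s * 3600.0 = 4.6048e+05 kg/h
mdot = 4.6048e+05 kg/h


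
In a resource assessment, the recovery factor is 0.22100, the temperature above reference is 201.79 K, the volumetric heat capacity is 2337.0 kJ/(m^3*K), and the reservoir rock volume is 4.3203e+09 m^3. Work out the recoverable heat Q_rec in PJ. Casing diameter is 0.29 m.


Step 1: Q_s = Vr*rhoc*dT/1e12 = 4.3203e+09*2337.0*201.79/1e12 = 2037.381 PJ
Step 2: Q_rec = Q_s * RF = 2037.381 * 0.221 = 450.26 PJ
Q_rec = 450.26 PJ


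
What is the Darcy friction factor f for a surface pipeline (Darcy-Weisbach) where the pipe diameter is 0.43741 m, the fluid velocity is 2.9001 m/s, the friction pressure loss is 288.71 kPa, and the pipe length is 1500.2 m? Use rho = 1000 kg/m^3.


f = dP*1000 / ((L/D)*(rho*vel^2/2))
f = 288.71*1000 / ((1500.2/0.43741)*(1000*2.9001^2/2))
f = 0.020017


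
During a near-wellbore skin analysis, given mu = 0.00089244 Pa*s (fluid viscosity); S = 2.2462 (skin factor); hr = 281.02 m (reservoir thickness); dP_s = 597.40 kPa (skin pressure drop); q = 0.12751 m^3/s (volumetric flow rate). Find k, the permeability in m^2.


k = S*q*mu / (2*pi*dP_s*1000*hr)
k = 2.2462*0.12751*0.00089244 / (2*pi*597.40*1000*281.02)
k = 2.4232e-13 m^2


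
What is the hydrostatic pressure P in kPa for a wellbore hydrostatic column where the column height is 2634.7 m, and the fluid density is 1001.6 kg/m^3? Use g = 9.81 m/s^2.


P = rho * g * h / 1e6
P = 1001.6 * 9.81 * 2634.7 / 1e6
P = 25.88776 MPa
Convert: 25.88776 MPa * 1000.0 = 25888 kPa
P = 25888 kPa


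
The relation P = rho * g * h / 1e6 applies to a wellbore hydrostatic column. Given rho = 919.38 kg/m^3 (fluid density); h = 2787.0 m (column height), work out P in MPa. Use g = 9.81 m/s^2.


P = rho * g * h / 1e6
P = 919.38 * 9.81 * 2787.0 / 1e6
P = 25.136 MPa


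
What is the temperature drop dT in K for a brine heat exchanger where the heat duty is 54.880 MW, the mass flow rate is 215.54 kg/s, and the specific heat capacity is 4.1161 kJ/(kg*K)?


dT = Q * 1000 / (mdot * cp)
dT = 54.880 * 1000 / (215.54 * 4.1161)
dT = 61.859 K


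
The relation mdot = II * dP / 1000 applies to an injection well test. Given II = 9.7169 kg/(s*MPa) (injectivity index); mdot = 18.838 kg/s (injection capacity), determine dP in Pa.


dP = mdot * 1000 / II
dP = 18.838 * 1000 / 9.7169
dP = 1938.684 kPa
Convert: 1938.684 kPa * 1000.0 = 1.9387e+06 Pa
dP = 1.9387e+06 Pa


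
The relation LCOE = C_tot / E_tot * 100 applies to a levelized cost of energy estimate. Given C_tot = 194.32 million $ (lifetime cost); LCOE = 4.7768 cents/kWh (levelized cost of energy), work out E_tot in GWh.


E_tot = C_tot / LCOE * 100
E_tot = 194.32 / 4.7768 * 100
E_tot = 4068.0 GWh


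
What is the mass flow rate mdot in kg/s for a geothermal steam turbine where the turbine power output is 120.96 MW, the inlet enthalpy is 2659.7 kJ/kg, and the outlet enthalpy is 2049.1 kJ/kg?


mdot = P * 1000 / (h_in - h_out)
mdot = 120.96 * 1000 / (2659.7 - 2049.1)
mdot = 198.10 kg/s


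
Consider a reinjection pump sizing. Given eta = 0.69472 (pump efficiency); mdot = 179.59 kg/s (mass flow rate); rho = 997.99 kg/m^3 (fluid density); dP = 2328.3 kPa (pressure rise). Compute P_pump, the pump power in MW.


P_pump = mdot * dP / (rho * eta)
P_pump = 179.59 * 2328.3 / (997.99 * 0.69472)
P_pump = 603.0941 kW
Convert: 603.0941 kW * 0.001 = 0.60309 MW
P_pump = 0.60309 MW


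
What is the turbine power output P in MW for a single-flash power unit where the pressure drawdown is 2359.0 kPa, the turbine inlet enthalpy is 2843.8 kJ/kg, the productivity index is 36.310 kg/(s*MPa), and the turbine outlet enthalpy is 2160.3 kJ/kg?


Step 1: mdot = PI * dP / 1000 = 36.31 * 2359.0 / 1000 = 85.65529 kg/s
Step 2: P = mdot*(h_in - h_out)/1000 = 85.65529*(2843.8 - 2160.3)/1000 = 58.545 MW
P = 58.545 MW


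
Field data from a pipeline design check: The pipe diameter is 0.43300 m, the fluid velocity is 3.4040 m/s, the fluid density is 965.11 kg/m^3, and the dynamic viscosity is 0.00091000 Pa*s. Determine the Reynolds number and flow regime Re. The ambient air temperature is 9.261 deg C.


Step 1: Re = rho*vel*D/mu = 965.11*3.404*0.433/0.00091 = 1.5632e+06
Step 2: Re = 1.5632e+06 > 4000, so flow is turbulent.
Re = 1.5632e+06 (turbulent)


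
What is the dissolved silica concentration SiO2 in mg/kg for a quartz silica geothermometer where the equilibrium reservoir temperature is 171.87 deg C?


SiO2 = 10^(5.19 - 1309/(T_eq + 273.15))
SiO2 = 10^(5.19 - 1309/(171.87 + 273.15))
SiO2 = 177.24 mg/kg


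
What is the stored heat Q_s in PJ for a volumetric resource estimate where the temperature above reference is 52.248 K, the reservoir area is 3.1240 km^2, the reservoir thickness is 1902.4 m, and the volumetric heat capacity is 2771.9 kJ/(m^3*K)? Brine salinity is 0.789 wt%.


Step 1: Vr = A*1e6*hr = 3.124*1e6*1902.4 = 5.943098e+09 m^3
Step 2: Q_s = Vr*rhoc*dT/1e12 = 5.943098e+09*2771.9*52.248/1e12 = 860.72 PJ
Q_s = 860.72 PJ


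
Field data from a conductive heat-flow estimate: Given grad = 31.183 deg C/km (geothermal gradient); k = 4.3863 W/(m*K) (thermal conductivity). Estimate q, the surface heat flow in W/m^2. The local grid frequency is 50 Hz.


q = k * grad / 1000
q = 4.3863 * 31.183 / 1000
q = 0.13678 W/m^2


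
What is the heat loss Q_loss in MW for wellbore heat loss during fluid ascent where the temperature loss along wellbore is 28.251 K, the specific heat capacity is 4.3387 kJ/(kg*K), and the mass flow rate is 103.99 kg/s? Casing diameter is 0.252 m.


Q_loss = mdot * cp * dT
Q_loss = 103.99 * 4.3387 * 28.251
Q_loss = 12746.33 kW
Convert: 12746.33 kW * 0.001 = 12.746 MW
Q_loss = 12.746 MW


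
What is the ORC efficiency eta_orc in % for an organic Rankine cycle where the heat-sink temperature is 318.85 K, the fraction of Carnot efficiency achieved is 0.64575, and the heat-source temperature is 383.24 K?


eta_orc = (1 - Tc/Th) * f * 100
eta_orc = (1 - 318.85/383.24) * 0.64575 * 100
eta_orc = 10.850 %


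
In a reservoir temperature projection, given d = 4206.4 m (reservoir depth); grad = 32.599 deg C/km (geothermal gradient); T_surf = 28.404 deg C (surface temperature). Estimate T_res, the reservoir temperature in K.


T_res = T_surf + grad * d / 1000
T_res = 28.404 + 32.599 * 4206.4 / 1000
T_res = 165.5284 deg C
Convert to K: 165.5284 + 273.15 = 438.68 K
T_res = 438.68 K


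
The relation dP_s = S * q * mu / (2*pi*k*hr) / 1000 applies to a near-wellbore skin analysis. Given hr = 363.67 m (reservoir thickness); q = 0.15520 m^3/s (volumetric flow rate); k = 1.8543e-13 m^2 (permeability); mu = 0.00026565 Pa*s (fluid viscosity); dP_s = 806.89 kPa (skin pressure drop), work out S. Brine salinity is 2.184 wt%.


S = dP_s * 1000 * 2*pi*k*hr / (q*mu)
S = 806.89 * 1000 * 2*pi*1.8543e-13*363.67 / (0.15520*0.00026565)
S = 8.2924


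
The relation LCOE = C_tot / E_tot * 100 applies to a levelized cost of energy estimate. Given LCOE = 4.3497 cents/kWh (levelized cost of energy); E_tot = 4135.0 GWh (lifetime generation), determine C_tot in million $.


C_tot = LCOE / 100 * E_tot
C_tot = 4.3497 / 100 * 4135.0
C_tot = 179.86 million $


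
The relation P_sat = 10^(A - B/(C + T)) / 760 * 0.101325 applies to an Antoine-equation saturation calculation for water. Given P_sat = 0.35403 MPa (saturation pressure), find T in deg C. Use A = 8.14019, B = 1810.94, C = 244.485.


T = B / (A - log10(P_sat * 760 / 0.101325)) - C
T = 1810.94 / (8.14019 - log10(0.35403 * 760 / 0.101325)) - 244.485
T = 139.51 deg C


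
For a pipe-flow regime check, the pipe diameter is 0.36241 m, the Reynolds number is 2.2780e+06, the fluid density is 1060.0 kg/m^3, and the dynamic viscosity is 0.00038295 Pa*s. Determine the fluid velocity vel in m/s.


vel = Re * mu / (rho * D)
vel = 2.2780e+06 * 0.00038295 / (1060.0 * 0.36241)
vel = 2.2709 m/s


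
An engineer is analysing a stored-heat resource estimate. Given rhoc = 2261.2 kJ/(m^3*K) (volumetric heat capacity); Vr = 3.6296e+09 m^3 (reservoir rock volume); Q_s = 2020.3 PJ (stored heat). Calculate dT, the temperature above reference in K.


dT = Q_s * 1e12 / (Vr * rhoc)
dT = 2020.3 * 1e12 / (3.6296e+09 * 2261.2)
dT = 246.16 K


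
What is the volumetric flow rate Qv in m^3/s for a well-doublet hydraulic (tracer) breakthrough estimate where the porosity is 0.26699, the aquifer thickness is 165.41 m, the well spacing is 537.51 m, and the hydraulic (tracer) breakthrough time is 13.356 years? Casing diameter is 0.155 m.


Qv = pi*hr*phi*L^2 / (3*t_bt*365.25*86400)
Qv = pi*165.41*0.26699*537.51^2 / (3*13.356*365.25*86400)
Qv = 0.031701 m^3/s


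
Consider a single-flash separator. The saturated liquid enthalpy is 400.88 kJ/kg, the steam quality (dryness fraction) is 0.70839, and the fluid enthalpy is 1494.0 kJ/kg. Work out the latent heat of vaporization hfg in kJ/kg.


hfg = (h - hf) / x
hfg = (1494.0 - 400.88) / 0.70839
hfg = 1543.1 kJ/kg


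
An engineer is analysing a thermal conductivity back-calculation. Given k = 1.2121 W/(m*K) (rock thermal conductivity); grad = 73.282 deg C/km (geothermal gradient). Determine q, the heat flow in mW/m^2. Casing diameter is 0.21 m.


q = k * grad / 1000
q = 1.2121 * 73.282 / 1000
q = 0.08882511 W/m^2
Convert: 0.08882511 W/m^2 * 1000.0 = 88.825 mW/m^2
q = 88.825 mW/m^2


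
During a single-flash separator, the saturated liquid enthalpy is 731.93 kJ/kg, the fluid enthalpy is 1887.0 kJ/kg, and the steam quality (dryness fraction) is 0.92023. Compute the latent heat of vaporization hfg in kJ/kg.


hfg = (h - hf) / x
hfg = (1887.0 - 731.93) / 0.92023
hfg = 1255.2 kJ/kg


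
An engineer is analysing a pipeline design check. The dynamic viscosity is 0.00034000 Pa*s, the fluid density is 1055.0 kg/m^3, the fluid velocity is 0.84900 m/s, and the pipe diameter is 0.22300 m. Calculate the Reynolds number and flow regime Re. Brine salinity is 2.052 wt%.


Step 1: Re = rho*vel*D/mu = 1055.0*0.849*0.223/0.00034 = 5.8747e+05
Step 2: Re = 5.8747e+05 > 4000, so flow is turbulent.
Re = 5.8747e+05 (turbulent)


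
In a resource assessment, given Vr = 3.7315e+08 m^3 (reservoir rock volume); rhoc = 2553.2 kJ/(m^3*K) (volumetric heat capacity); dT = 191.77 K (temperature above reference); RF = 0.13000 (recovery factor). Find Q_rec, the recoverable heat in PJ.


Step 1: Q_s = Vr*rhoc*dT/1e12 = 3.7315e+08*2553.2*191.77/1e12 = 182.7044 PJ
Step 2: Q_rec = Q_s * RF = 182.7044 * 0.13 = 23.752 PJ
Q_rec = 23.752 PJ


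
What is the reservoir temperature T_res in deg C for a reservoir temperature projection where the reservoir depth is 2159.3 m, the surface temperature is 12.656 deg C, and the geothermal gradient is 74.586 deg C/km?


T_res = T_surf + grad * d / 1000
T_res = 12.656 + 74.586 * 2159.3 / 1000
T_res = 173.71 deg C


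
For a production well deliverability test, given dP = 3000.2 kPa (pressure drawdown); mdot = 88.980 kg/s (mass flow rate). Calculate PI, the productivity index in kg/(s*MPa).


PI = mdot * 1000 / dP
PI = 88.980 * 1000 / 3000.2
PI = 29.658 kg/(s*MPa)


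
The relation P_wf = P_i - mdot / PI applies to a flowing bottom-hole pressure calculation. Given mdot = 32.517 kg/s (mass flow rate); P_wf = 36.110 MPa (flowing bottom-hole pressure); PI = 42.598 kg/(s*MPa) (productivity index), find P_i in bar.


P_i = P_wf + mdot / PI
P_i = 36.110 + 32.517 / 42.598
P_i = 36.87335 MPa
Convert: 36.87335 MPa * 10.0 = 368.73 bar
P_i = 368.73 bar


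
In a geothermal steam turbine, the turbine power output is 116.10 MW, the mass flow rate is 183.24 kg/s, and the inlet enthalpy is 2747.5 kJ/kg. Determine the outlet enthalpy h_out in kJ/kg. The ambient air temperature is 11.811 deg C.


h_out = h_in - P * 1000 / mdot
h_out = 2747.5 - 116.10 * 1000 / 183.24
h_out = 2113.9 kJ/kg


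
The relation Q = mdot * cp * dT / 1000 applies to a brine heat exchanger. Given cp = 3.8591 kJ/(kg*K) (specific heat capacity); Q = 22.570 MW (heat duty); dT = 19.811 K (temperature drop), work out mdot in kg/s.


mdot = Q * 1000 / (cp * dT)
mdot = 22.570 * 1000 / (3.8591 * 19.811)
mdot = 295.22 kg/s


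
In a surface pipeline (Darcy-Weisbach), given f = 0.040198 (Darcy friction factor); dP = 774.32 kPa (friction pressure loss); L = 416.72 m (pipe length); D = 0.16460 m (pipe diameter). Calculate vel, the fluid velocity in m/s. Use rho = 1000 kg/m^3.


vel = sqrt(dP*1000*2*D / (f*L*rho))
vel = sqrt(774.32*1000*2*0.16460 / (0.040198*416.72*1000))
vel = 3.9009 m/s


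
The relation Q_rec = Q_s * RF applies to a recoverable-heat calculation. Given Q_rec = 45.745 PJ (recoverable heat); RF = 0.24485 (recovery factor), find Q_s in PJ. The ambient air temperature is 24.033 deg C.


Q_s = Q_rec / RF
Q_s = 45.745 / 0.24485
Q_s = 186.83 PJ


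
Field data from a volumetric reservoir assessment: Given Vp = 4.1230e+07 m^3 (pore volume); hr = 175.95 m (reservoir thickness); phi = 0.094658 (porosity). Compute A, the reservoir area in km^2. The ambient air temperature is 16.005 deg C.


A = Vp / (1e6 * hr * phi)
A = 4.1230e+07 / (1e6 * 175.95 * 0.094658)
A = 2.4755 km^2


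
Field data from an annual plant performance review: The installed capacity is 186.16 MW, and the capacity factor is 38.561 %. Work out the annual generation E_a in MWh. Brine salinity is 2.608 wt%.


E_a = CF / 100 * cap * 8760
E_a = 38.561 / 100 * 186.16 * 8760
E_a = 6.2884e+05 MWh


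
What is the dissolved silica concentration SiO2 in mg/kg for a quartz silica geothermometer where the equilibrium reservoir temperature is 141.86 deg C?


SiO2 = 10^(5.19 - 1309/(T_eq + 273.15))
SiO2 = 10^(5.19 - 1309/(141.86 + 273.15))
SiO2 = 108.61 mg/kg


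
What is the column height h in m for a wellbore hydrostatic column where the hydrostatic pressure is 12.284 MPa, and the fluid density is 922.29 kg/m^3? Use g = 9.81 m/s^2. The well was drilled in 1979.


h = P * 1e6 / (g * rho)
h = 12.284 * 1e6 / (9.81 * 922.29)
h = 1357.7 m


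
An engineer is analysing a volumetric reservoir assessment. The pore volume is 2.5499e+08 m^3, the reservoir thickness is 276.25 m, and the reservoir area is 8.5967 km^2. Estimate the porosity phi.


phi = Vp / (A * 1e6 * hr)
phi = 2.5499e+08 / (8.5967 * 1e6 * 276.25)
phi = 0.10737


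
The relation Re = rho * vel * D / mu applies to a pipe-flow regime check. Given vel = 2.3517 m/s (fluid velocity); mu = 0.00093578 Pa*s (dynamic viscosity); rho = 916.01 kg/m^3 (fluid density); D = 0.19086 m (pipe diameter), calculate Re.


Re = rho * vel * D / mu
Re = 916.01 * 2.3517 * 0.19086 / 0.00093578
Re = 4.3936e+05


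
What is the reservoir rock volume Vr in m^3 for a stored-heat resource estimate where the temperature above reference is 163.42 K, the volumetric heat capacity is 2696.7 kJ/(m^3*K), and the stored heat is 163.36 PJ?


Vr = Q_s * 1e12 / (rhoc * dT)
Vr = 163.36 * 1e12 / (2696.7 * 163.42)
Vr = 3.7069e+08 m^3


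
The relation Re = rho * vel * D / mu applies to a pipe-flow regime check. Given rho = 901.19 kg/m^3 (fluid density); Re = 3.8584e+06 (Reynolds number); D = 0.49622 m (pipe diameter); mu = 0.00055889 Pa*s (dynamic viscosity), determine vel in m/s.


vel = Re * mu / (rho * D)
vel = 3.8584e+06 * 0.00055889 / (901.19 * 0.49622)
vel = 4.8222 m/s


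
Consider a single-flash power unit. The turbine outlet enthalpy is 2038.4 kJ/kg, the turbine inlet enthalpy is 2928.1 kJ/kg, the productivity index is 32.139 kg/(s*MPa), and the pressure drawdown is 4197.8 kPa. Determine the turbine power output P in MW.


Step 1: mdot = PI * dP / 1000 = 32.139 * 4197.8 / 1000 = 134.9131 kg/s
Step 2: P = mdot*(h_in - h_out)/1000 = 134.9131*(2928.1 - 2038.4)/1000 = 120.03 MW
P = 120.03 MW


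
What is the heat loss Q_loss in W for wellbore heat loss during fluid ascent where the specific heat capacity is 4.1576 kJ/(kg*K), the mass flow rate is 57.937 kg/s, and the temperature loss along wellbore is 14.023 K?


Q_loss = mdot * cp * dT
Q_loss = 57.937 * 4.1576 * 14.023
Q_loss = 3377.844 kW
Convert: 3377.844 kW * 1000.0 = 3.3778e+06 W
Q_loss = 3.3778e+06 W


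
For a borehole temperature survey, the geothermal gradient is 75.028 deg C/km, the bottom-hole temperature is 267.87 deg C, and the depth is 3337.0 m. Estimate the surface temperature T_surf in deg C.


T_surf = T_d - grad * d / 1000
T_surf = 267.87 - 75.028 * 3337.0 / 1000
T_surf = 17.502 deg C


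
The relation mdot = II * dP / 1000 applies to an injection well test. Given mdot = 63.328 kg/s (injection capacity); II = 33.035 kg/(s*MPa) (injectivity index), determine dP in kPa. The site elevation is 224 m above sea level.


dP = mdot * 1000 / II
dP = 63.328 * 1000 / 33.035
dP = 1917.0 kPa


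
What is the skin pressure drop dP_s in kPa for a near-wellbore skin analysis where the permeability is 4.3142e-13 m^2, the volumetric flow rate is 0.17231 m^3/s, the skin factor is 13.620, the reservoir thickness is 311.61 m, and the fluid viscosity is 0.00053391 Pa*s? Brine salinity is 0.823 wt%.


dP_s = S * q * mu / (2*pi*k*hr) / 1000
dP_s = 13.620 * 0.17231 * 0.00053391 / (2*pi*4.3142e-13*311.61) / 1000
dP_s = 1483.4 kPa


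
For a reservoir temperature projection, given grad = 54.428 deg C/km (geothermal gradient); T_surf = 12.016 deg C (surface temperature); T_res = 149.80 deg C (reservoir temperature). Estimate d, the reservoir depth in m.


d = (T_res - T_surf) / grad * 1000
d = (149.80 - 12.016) / 54.428 * 1000
d = 2531.5 m


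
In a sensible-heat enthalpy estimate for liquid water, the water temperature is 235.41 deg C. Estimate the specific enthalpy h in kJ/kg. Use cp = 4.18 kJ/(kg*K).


h = cp * T
h = 4.18 * 235.41
h = 984.01 kJ/kg


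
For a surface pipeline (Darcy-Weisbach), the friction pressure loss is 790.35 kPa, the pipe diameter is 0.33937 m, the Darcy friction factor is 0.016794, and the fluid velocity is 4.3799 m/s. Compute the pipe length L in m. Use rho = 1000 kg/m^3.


L = dP*1000*D / (f*rho*vel^2/2)
L = 790.35*1000*0.33937 / (0.016794*1000*4.3799^2/2)
L = 1665.1 m


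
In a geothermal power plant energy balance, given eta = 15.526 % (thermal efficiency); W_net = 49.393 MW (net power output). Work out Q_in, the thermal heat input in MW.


Q_in = W_net / (eta / 100)
Q_in = 49.393 / (15.526 / 100)
Q_in = 318.13 MW
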